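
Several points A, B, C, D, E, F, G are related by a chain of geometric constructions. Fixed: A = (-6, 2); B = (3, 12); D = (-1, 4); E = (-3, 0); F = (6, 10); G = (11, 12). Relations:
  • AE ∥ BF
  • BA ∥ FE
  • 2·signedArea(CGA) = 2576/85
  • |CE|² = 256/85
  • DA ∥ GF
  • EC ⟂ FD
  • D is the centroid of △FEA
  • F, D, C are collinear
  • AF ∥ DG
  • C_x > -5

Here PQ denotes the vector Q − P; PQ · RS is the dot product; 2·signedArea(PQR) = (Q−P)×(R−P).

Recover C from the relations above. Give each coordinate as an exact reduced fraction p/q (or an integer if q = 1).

C = (-351/85, 112/85)

1. C_x = -351/85  [F, D, C are collinear ∩ EC ⟂ FD]
2. C_y = 112/85  [F, D, C are collinear ∩ EC ⟂ FD]
   → C = (-351/85, 112/85)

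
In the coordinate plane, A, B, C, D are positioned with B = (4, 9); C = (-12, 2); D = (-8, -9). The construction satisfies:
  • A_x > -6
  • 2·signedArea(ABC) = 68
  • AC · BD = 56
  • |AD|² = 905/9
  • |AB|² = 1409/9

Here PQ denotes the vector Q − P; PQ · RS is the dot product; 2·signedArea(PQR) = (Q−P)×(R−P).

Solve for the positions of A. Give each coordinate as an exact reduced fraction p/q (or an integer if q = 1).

1. A_x = -16/3  [AC · BD = 56 ∩ 2·signedArea(ABC) = 68]
2. A_y = 2/3  [AC · BD = 56 ∩ 2·signedArea(ABC) = 68]
   → A = (-16/3, 2/3)

A = (-16/3, 2/3)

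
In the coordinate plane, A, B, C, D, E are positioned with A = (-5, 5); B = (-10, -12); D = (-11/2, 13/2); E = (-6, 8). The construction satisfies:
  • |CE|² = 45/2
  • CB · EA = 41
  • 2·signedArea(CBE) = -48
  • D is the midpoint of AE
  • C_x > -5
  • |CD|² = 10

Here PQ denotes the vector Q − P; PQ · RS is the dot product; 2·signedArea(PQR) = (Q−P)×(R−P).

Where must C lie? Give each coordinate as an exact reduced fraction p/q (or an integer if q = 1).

C = (-9/2, 7/2)

1. C_x = -9/2  [2·signedArea(CBE) = -48 ∩ CB · EA = 41]
2. C_y = 7/2  [2·signedArea(CBE) = -48 ∩ CB · EA = 41]
   → C = (-9/2, 7/2)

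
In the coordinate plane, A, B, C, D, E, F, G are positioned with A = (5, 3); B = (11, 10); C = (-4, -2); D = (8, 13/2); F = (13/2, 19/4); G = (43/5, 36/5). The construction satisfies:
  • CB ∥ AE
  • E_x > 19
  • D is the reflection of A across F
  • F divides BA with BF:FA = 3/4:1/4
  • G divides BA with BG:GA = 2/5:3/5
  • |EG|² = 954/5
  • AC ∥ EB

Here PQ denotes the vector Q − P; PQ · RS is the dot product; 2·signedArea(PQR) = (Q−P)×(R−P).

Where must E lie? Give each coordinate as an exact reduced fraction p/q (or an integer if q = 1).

E = (20, 15)

1. E_x = 20  [AC ∥ EB ∩ CB ∥ AE]
2. E_y = 15  [AC ∥ EB ∩ CB ∥ AE]
   → E = (20, 15)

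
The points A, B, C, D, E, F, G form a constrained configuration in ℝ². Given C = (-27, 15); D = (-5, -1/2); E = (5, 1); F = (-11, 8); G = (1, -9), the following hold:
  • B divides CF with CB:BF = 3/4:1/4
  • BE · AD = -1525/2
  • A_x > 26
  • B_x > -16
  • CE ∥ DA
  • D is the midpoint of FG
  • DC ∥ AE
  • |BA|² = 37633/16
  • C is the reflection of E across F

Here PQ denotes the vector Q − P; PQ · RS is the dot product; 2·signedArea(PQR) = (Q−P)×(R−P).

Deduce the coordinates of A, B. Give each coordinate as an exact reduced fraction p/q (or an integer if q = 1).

1. A_x = 27  [DC ∥ AE ∩ CE ∥ DA]
2. A_y = -29/2  [DC ∥ AE ∩ CE ∥ DA]
   → A = (27, -29/2)
3. B_x = -15  [B divides CF with CB:BF = 3/4:1/4]
4. B_y = 39/4  [B divides CF with CB:BF = 3/4:1/4]
   → B = (-15, 39/4)

A = (27, -29/2)
B = (-15, 39/4)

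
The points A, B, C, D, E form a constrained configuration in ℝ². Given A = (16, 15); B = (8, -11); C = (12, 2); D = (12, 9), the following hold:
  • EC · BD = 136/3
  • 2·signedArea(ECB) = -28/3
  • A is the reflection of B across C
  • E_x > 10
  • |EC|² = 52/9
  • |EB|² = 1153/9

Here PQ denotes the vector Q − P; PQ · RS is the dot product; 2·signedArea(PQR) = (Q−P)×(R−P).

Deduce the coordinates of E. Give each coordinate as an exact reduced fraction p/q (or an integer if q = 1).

E = (32/3, 0)

1. E_x = 32/3  [EC · BD = 136/3 ∩ 2·signedArea(ECB) = -28/3]
2. E_y = 0  [EC · BD = 136/3 ∩ 2·signedArea(ECB) = -28/3]
   → E = (32/3, 0)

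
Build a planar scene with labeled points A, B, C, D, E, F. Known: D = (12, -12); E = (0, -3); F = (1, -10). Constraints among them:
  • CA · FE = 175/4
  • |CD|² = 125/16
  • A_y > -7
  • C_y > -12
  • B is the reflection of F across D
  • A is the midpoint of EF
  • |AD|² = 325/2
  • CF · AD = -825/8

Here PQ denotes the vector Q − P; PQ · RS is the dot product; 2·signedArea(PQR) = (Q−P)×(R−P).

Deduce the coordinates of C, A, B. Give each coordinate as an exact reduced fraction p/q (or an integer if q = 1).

A = (1/2, -13/2)
B = (23, -14)
C = (37/4, -23/2)

1. A_x = 1/2  [A is the midpoint of EF]
2. A_y = -13/2  [A is the midpoint of EF]
   → A = (1/2, -13/2)
3. B_x = 23  [B is the reflection of F across D]
4. B_y = -14  [B is the reflection of F across D]
   → B = (23, -14)
5. C_x = 37/4  [CF · AD = -825/8 ∩ CA · FE = 175/4]
6. C_y = -23/2  [CF · AD = -825/8 ∩ CA · FE = 175/4]
   → C = (37/4, -23/2)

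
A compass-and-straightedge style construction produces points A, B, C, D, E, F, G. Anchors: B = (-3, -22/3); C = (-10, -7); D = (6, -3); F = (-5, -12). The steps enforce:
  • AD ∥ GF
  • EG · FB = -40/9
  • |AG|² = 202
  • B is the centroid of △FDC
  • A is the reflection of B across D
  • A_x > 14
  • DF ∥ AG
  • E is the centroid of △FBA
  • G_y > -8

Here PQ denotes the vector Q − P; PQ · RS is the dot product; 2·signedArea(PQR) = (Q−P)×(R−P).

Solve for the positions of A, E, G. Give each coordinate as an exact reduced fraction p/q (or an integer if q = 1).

A = (15, 4/3)
E = (7/3, -6)
G = (4, -23/3)

1. A_x = 15  [A is the reflection of B across D]
2. A_y = 4/3  [A is the reflection of B across D]
   → A = (15, 4/3)
3. E_x = 7/3  [E is the centroid of △FBA]
4. E_y = -6  [E is the centroid of △FBA]
   → E = (7/3, -6)
5. G_x = 4  [AD ∥ GF ∩ DF ∥ AG]
6. G_y = -23/3  [AD ∥ GF ∩ DF ∥ AG]
   → G = (4, -23/3)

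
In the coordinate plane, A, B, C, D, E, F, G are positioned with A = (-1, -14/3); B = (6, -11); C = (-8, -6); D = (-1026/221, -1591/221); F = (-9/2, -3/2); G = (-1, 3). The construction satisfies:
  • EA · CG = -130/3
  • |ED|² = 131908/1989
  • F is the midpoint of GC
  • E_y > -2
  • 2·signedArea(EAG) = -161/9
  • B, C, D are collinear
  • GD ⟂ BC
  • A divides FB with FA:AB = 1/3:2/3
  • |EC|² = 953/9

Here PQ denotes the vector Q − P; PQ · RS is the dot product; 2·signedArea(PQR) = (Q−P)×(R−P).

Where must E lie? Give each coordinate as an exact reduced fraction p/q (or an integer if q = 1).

1. E_x = 4/3  [EA · CG = -130/3 ∩ 2·signedArea(EAG) = -161/9]
2. E_y = -5/3  [EA · CG = -130/3 ∩ 2·signedArea(EAG) = -161/9]
   → E = (4/3, -5/3)

E = (4/3, -5/3)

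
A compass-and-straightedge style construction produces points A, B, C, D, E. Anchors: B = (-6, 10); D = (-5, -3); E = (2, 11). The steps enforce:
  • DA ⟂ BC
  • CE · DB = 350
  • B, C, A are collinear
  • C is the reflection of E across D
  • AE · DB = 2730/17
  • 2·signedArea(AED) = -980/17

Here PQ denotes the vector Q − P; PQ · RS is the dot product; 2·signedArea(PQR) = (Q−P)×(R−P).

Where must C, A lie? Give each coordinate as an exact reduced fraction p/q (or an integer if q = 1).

1. C_x = -12  [C is the reflection of E across D]
2. C_y = -17  [C is the reflection of E across D]
   → C = (-12, -17)
3. A_x = -148/17  [B, C, A are collinear ∩ DA ⟂ BC]
4. A_y = -37/17  [B, C, A are collinear ∩ DA ⟂ BC]
   → A = (-148/17, -37/17)

A = (-148/17, -37/17)
C = (-12, -17)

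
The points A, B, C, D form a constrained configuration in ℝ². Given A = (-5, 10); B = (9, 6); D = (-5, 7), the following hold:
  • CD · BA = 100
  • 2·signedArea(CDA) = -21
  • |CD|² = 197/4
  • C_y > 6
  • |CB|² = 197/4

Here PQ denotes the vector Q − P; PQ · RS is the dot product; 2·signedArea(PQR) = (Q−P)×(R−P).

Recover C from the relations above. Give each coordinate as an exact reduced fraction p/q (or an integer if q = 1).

C = (2, 13/2)

1. C_x = 2  [2·signedArea(CDA) = -21 ∩ CD · BA = 100]
2. C_y = 13/2  [2·signedArea(CDA) = -21 ∩ CD · BA = 100]
   → C = (2, 13/2)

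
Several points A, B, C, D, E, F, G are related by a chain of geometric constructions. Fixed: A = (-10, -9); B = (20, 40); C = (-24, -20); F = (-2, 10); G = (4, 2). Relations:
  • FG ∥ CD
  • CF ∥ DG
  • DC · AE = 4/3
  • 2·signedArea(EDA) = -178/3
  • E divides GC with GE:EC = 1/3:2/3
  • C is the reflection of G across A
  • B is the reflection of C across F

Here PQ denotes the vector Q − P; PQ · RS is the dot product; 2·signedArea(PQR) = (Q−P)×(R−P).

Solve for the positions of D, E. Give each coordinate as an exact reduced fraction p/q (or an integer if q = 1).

D = (-18, -28)
E = (-16/3, -16/3)

1. D_x = -18  [CF ∥ DG ∩ FG ∥ CD]
2. D_y = -28  [CF ∥ DG ∩ FG ∥ CD]
   → D = (-18, -28)
3. E_x = -16/3  [E divides GC with GE:EC = 1/3:2/3]
4. E_y = -16/3  [E divides GC with GE:EC = 1/3:2/3]
   → E = (-16/3, -16/3)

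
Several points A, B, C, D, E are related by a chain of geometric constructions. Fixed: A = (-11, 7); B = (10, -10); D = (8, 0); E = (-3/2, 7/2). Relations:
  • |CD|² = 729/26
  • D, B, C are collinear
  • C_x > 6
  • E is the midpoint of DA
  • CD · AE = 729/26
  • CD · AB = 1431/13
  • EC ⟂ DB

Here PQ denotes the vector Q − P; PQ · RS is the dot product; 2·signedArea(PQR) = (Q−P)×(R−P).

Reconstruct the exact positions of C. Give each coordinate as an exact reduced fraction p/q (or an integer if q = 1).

C = (181/26, 135/26)

1. C_x = 181/26  [D, B, C are collinear ∩ EC ⟂ DB]
2. C_y = 135/26  [D, B, C are collinear ∩ EC ⟂ DB]
   → C = (181/26, 135/26)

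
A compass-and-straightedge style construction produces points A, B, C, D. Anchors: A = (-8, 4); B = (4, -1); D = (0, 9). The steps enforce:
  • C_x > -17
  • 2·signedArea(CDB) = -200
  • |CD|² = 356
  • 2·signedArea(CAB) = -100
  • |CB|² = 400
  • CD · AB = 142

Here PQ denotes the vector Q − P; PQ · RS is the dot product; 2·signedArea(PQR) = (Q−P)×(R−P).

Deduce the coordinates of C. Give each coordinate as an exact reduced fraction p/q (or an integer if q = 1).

C = (-16, -1)

1. C_x = -16  [2·signedArea(CAB) = -100 ∩ CD · AB = 142]
2. C_y = -1  [2·signedArea(CAB) = -100 ∩ CD · AB = 142]
   → C = (-16, -1)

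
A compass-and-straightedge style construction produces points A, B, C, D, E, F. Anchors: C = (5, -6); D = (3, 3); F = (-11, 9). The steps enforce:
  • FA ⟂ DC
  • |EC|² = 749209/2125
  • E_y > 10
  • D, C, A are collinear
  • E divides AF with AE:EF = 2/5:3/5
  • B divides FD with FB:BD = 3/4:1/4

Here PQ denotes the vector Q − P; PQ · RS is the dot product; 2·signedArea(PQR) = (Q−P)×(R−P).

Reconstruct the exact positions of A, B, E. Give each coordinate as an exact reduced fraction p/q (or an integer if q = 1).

1. A_x = 91/85  [D, C, A are collinear ∩ FA ⟂ DC]
2. A_y = 993/85  [D, C, A are collinear ∩ FA ⟂ DC]
   → A = (91/85, 993/85)
3. B_x = -1/2  [B divides FD with FB:BD = 3/4:1/4]
4. B_y = 9/2  [B divides FD with FB:BD = 3/4:1/4]
   → B = (-1/2, 9/2)
5. E_x = -1597/425  [E divides AF with AE:EF = 2/5:3/5]
6. E_y = 4509/425  [E divides AF with AE:EF = 2/5:3/5]
   → E = (-1597/425, 4509/425)

A = (91/85, 993/85)
B = (-1/2, 9/2)
E = (-1597/425, 4509/425)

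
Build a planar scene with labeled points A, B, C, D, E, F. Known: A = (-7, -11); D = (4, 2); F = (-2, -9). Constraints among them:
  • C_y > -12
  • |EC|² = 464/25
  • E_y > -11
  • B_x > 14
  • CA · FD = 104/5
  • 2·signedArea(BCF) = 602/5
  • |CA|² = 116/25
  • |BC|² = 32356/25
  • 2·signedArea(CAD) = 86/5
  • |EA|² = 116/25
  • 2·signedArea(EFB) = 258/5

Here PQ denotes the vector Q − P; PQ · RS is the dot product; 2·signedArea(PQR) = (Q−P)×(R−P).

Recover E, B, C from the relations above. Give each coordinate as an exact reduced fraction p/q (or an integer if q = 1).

1. C_x = -9  [CA · FD = 104/5 ∩ 2·signedArea(CAD) = 86/5]
2. C_y = -59/5  [CA · FD = 104/5 ∩ 2·signedArea(CAD) = 86/5]
   → C = (-9, -59/5)
3. B_x = 15  [line -14/5·x + 7·y + -63 = 0 ∩ |BC|² = 32356/25]
4. B_y = 15  [line -14/5·x + 7·y + -63 = 0 ∩ |BC|² = 32356/25]
   → B = (15, 15)
5. E_x = -5  [line -24·x + 17·y + 267/5 = 0 ∩ |EC|² = 464/25]
6. E_y = -51/5  [line -24·x + 17·y + 267/5 = 0 ∩ |EC|² = 464/25]
   → E = (-5, -51/5)

B = (15, 15)
C = (-9, -59/5)
E = (-5, -51/5)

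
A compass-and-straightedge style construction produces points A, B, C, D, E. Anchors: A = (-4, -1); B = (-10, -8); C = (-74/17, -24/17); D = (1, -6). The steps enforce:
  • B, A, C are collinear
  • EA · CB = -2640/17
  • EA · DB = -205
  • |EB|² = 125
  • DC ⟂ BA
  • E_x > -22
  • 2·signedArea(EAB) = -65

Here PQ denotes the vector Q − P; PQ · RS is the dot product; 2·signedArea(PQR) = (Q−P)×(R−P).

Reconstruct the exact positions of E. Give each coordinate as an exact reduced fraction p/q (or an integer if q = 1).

E = (-21, -10)

1. E_x = -21  [EA · DB = -205 ∩ EA · CB = -2640/17]
2. E_y = -10  [EA · DB = -205 ∩ EA · CB = -2640/17]
   → E = (-21, -10)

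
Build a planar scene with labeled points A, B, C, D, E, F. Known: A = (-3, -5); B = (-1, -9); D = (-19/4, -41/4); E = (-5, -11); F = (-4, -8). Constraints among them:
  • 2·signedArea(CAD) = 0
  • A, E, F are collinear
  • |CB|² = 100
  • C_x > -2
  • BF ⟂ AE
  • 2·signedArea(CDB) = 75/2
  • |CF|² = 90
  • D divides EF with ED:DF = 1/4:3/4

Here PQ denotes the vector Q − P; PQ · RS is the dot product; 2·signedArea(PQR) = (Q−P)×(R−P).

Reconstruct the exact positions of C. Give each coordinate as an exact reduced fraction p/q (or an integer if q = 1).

1. C_x = -1  [2·signedArea(CAD) = 0 ∩ 2·signedArea(CDB) = 75/2]
2. C_y = 1  [2·signedArea(CAD) = 0 ∩ 2·signedArea(CDB) = 75/2]
   → C = (-1, 1)

C = (-1, 1)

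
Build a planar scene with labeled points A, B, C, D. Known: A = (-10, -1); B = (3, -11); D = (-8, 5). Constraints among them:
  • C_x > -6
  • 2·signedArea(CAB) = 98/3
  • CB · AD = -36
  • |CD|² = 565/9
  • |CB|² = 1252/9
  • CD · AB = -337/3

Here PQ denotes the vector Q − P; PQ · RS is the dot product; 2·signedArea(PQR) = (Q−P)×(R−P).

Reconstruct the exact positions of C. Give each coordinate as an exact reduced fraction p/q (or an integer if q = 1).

1. C_x = -5  [CD · AB = -337/3 ∩ 2·signedArea(CAB) = 98/3]
2. C_y = -7/3  [CD · AB = -337/3 ∩ 2·signedArea(CAB) = 98/3]
   → C = (-5, -7/3)

C = (-5, -7/3)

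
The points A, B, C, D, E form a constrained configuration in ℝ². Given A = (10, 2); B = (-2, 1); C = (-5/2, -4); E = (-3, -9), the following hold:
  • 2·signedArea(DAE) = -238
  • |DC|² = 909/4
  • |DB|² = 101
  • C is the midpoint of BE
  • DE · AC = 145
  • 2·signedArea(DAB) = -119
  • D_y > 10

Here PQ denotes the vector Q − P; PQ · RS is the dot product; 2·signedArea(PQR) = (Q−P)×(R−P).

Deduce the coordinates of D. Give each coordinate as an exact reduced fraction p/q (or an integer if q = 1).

1. D_x = -1  [2·signedArea(DAE) = -238 ∩ 2·signedArea(DAB) = -119]
2. D_y = 11  [2·signedArea(DAE) = -238 ∩ 2·signedArea(DAB) = -119]
   → D = (-1, 11)

D = (-1, 11)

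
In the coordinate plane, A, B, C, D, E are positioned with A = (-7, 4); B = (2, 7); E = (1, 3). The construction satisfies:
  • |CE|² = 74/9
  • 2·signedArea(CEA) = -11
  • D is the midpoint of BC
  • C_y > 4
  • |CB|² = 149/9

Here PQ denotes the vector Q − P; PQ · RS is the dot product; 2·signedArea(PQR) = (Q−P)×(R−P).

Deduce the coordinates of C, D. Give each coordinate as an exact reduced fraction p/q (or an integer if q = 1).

1. C_x = -4/3  [line -1·x + -8·y + 36 = 0 ∩ |CB|² = 149/9]
2. C_y = 14/3  [line -1·x + -8·y + 36 = 0 ∩ |CB|² = 149/9]
   → C = (-4/3, 14/3)
3. D_x = 1/3  [D is the midpoint of BC]
4. D_y = 35/6  [D is the midpoint of BC]
   → D = (1/3, 35/6)

C = (-4/3, 14/3)
D = (1/3, 35/6)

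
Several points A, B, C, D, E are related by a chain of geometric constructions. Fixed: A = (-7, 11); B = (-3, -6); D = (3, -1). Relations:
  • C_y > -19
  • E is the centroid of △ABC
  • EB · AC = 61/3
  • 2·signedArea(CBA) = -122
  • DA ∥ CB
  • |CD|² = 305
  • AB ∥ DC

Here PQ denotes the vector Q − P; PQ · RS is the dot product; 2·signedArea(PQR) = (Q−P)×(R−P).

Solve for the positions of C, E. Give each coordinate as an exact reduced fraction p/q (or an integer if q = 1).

1. C_x = 7  [DA ∥ CB ∩ AB ∥ DC]
2. C_y = -18  [DA ∥ CB ∩ AB ∥ DC]
   → C = (7, -18)
3. E_x = -1  [E is the centroid of △ABC]
4. E_y = -13/3  [E is the centroid of △ABC]
   → E = (-1, -13/3)

C = (7, -18)
E = (-1, -13/3)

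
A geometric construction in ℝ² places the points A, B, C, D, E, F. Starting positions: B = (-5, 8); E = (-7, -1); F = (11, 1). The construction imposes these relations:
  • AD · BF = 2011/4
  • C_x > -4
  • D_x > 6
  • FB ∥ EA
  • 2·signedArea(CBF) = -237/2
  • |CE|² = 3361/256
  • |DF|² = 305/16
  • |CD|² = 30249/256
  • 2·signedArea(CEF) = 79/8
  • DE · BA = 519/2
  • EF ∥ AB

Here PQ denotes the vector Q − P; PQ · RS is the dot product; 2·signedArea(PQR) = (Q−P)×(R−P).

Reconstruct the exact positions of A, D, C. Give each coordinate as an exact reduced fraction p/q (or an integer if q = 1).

A = (-23, 6)
C = (-7/2, -1/16)
D = (7, 11/4)

1. A_x = -23  [EF ∥ AB ∩ FB ∥ EA]
2. A_y = 6  [EF ∥ AB ∩ FB ∥ EA]
   → A = (-23, 6)
3. D_x = 7  [DE · BA = 519/2 ∩ AD · BF = 2011/4]
4. D_y = 11/4  [DE · BA = 519/2 ∩ AD · BF = 2011/4]
   → D = (7, 11/4)
5. C_x = -7/2  [2·signedArea(CEF) = 79/8 ∩ 2·signedArea(CBF) = -237/2]
6. C_y = -1/16  [2·signedArea(CEF) = 79/8 ∩ 2·signedArea(CBF) = -237/2]
   → C = (-7/2, -1/16)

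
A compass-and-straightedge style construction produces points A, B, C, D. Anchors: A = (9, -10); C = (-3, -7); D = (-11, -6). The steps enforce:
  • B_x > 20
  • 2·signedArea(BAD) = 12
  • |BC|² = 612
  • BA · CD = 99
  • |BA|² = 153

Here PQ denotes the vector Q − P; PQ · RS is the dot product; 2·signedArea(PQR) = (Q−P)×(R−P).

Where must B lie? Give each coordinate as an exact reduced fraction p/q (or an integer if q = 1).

B = (21, -13)

1. B_x = 21  [2·signedArea(BAD) = 12 ∩ BA · CD = 99]
2. B_y = -13  [2·signedArea(BAD) = 12 ∩ BA · CD = 99]
   → B = (21, -13)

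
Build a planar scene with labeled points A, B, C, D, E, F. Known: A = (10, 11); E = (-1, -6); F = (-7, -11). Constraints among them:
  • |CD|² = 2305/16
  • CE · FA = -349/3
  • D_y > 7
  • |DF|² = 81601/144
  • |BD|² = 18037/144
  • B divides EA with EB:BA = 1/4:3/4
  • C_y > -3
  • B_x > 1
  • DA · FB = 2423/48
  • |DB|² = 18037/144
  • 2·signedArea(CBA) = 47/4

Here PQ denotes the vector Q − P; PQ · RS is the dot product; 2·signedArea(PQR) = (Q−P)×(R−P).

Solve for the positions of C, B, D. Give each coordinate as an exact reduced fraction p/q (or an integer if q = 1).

B = (7/4, -7/4)
C = (2/3, -2)
D = (23/3, 31/4)

1. B_x = 7/4  [B divides EA with EB:BA = 1/4:3/4]
2. B_y = -7/4  [B divides EA with EB:BA = 1/4:3/4]
   → B = (7/4, -7/4)
3. D_x = 23/3  [line -35/4·x + -37/4·y + 6661/48 = 0 ∩ |DB|² = 18037/144]
4. D_y = 31/4  [line -35/4·x + -37/4·y + 6661/48 = 0 ∩ |DB|² = 18037/144]
   → D = (23/3, 31/4)
5. C_x = 2/3  [2·signedArea(CBA) = 47/4 ∩ CE · FA = -349/3]
6. C_y = -2  [2·signedArea(CBA) = 47/4 ∩ CE · FA = -349/3]
   → C = (2/3, -2)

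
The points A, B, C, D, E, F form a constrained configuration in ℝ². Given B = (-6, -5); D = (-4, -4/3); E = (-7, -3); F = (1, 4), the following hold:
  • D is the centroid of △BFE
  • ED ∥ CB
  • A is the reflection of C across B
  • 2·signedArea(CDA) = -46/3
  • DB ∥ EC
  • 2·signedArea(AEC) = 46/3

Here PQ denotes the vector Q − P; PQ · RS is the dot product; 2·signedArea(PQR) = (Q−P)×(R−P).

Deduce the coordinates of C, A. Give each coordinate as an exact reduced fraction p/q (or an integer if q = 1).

A = (-3, -10/3)
C = (-9, -20/3)

1. C_x = -9  [ED ∥ CB ∩ DB ∥ EC]
2. C_y = -20/3  [ED ∥ CB ∩ DB ∥ EC]
   → C = (-9, -20/3)
3. A_x = -3  [A is the reflection of C across B]
4. A_y = -10/3  [A is the reflection of C across B]
   → A = (-3, -10/3)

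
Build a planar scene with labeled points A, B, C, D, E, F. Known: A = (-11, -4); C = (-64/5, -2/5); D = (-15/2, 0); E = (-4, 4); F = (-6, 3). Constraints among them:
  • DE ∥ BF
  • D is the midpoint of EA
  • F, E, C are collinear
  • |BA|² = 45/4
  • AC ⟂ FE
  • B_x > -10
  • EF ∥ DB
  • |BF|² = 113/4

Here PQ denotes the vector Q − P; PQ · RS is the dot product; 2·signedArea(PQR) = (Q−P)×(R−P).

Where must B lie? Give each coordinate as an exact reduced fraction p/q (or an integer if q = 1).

1. B_x = -19/2  [DE ∥ BF ∩ EF ∥ DB]
2. B_y = -1  [DE ∥ BF ∩ EF ∥ DB]
   → B = (-19/2, -1)

B = (-19/2, -1)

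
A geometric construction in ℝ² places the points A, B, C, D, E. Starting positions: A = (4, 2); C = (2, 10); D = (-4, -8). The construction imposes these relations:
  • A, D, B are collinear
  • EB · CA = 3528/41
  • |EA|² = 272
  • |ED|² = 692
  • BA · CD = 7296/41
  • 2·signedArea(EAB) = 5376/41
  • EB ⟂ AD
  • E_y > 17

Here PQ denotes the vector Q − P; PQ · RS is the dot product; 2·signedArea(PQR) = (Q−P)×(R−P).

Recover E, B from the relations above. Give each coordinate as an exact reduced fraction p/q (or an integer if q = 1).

B = (420/41, 402/41)
E = (0, 18)

1. B_x = 420/41  [A, D, B are collinear ∩ BA · CD = 7296/41]
2. B_y = 402/41  [A, D, B are collinear ∩ BA · CD = 7296/41]
   → B = (420/41, 402/41)
3. E_x = 0  [2·signedArea(EAB) = 5376/41 ∩ EB ⟂ AD]
4. E_y = 18  [2·signedArea(EAB) = 5376/41 ∩ EB ⟂ AD]
   → E = (0, 18)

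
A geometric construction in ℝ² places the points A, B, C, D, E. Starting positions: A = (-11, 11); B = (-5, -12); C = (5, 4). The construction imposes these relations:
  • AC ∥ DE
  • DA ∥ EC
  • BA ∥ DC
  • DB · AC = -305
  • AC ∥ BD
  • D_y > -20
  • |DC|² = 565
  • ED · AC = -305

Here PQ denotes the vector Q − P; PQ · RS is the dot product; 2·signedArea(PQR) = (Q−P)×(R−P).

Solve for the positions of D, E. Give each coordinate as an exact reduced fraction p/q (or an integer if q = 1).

1. D_x = 11  [BA ∥ DC ∩ AC ∥ BD]
2. D_y = -19  [BA ∥ DC ∩ AC ∥ BD]
   → D = (11, -19)
3. E_x = 27  [DA ∥ EC ∩ AC ∥ DE]
4. E_y = -26  [DA ∥ EC ∩ AC ∥ DE]
   → E = (27, -26)

D = (11, -19)
E = (27, -26)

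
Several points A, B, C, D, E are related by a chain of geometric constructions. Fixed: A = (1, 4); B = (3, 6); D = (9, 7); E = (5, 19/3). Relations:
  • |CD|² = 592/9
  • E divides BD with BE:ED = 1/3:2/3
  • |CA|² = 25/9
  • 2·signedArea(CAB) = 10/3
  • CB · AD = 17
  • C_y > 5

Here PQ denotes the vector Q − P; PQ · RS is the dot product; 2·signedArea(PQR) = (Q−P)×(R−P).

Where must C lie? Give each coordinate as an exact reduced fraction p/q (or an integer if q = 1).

1. C_x = 1  [2·signedArea(CAB) = 10/3 ∩ CB · AD = 17]
2. C_y = 17/3  [2·signedArea(CAB) = 10/3 ∩ CB · AD = 17]
   → C = (1, 17/3)

C = (1, 17/3)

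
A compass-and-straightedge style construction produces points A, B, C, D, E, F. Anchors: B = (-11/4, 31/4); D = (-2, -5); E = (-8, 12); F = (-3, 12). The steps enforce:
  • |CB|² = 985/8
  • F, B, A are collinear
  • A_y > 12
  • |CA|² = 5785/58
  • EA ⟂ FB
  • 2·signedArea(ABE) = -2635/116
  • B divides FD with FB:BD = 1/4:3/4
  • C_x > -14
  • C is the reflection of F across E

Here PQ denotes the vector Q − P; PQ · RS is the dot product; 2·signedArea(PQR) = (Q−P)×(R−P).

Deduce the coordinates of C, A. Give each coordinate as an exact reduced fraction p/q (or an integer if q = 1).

A = (-175/58, 713/58)
C = (-13, 12)

1. C_x = -13  [C is the reflection of F across E]
2. C_y = 12  [C is the reflection of F across E]
   → C = (-13, 12)
3. A_x = -175/58  [F, B, A are collinear ∩ EA ⟂ FB]
4. A_y = 713/58  [F, B, A are collinear ∩ EA ⟂ FB]
   → A = (-175/58, 713/58)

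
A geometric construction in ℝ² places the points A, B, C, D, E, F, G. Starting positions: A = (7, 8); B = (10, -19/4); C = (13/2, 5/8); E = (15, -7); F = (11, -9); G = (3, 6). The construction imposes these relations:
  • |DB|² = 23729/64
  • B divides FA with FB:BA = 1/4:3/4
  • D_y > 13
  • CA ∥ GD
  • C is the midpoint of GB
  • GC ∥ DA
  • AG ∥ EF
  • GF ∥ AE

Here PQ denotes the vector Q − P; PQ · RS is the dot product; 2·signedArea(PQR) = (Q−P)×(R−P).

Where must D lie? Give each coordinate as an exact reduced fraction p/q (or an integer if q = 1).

D = (7/2, 107/8)

1. D_x = 7/2  [GC ∥ DA ∩ CA ∥ GD]
2. D_y = 107/8  [GC ∥ DA ∩ CA ∥ GD]
   → D = (7/2, 107/8)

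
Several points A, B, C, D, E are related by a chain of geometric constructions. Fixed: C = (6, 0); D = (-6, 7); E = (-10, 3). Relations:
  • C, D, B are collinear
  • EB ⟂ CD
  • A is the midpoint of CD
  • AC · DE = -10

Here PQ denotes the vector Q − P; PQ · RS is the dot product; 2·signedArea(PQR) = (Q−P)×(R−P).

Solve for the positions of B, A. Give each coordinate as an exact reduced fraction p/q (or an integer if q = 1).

1. B_x = -1398/193  [C, D, B are collinear ∩ EB ⟂ CD]
2. B_y = 1491/193  [C, D, B are collinear ∩ EB ⟂ CD]
   → B = (-1398/193, 1491/193)
3. A_x = 0  [A is the midpoint of CD]
4. A_y = 7/2  [A is the midpoint of CD]
   → A = (0, 7/2)

A = (0, 7/2)
B = (-1398/193, 1491/193)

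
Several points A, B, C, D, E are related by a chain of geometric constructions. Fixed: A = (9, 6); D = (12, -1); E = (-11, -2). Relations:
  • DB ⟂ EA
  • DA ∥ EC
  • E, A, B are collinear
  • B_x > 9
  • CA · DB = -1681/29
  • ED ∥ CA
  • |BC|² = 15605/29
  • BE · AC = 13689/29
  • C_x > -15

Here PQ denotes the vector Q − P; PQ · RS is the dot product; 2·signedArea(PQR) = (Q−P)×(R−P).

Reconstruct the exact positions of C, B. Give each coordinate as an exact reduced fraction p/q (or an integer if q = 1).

1. C_x = -14  [ED ∥ CA ∩ DA ∥ EC]
2. C_y = 5  [ED ∥ CA ∩ DA ∥ EC]
   → C = (-14, 5)
3. B_x = 266/29  [E, A, B are collinear ∩ DB ⟂ EA]
4. B_y = 176/29  [E, A, B are collinear ∩ DB ⟂ EA]
   → B = (266/29, 176/29)

B = (266/29, 176/29)
C = (-14, 5)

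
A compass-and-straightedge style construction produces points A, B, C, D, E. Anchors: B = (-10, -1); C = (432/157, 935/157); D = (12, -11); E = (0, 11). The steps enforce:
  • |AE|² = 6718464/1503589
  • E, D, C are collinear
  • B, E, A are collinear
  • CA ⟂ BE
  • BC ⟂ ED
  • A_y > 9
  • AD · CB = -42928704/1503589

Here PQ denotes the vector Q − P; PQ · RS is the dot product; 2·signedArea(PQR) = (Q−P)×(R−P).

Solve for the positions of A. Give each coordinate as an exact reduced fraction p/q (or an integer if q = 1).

A = (-12960/9577, 89795/9577)

1. A_x = -12960/9577  [B, E, A are collinear ∩ CA ⟂ BE]
2. A_y = 89795/9577  [B, E, A are collinear ∩ CA ⟂ BE]
   → A = (-12960/9577, 89795/9577)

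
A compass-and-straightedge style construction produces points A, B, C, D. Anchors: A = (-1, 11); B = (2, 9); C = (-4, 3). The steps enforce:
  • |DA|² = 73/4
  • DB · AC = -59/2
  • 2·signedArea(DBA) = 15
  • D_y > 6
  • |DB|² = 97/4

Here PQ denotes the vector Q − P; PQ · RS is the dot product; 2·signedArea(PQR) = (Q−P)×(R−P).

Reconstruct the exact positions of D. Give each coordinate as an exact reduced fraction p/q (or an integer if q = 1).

D = (-5/2, 7)

1. D_x = -5/2  [DB · AC = -59/2 ∩ 2·signedArea(DBA) = 15]
2. D_y = 7  [DB · AC = -59/2 ∩ 2·signedArea(DBA) = 15]
   → D = (-5/2, 7)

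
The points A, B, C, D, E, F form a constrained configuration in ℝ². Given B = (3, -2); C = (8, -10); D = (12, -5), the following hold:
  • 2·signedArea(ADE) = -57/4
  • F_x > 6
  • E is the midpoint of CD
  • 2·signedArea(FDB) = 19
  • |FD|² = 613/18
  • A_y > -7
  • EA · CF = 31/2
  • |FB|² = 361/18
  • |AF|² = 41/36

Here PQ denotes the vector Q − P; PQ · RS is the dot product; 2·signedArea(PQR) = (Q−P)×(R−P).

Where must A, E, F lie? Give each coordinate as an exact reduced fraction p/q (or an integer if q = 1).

A = (11/2, -6)
E = (10, -15/2)
F = (37/6, -31/6)

1. E_x = 10  [E is the midpoint of CD]
2. E_y = -15/2  [E is the midpoint of CD]
   → E = (10, -15/2)
3. F_x = 37/6  [line -3·x + -9·y + -28 = 0 ∩ |FB|² = 361/18]
4. F_y = -31/6  [line -3·x + -9·y + -28 = 0 ∩ |FB|² = 361/18]
   → F = (37/6, -31/6)
5. A_x = 11/2  [2·signedArea(ADE) = -57/4 ∩ EA · CF = 31/2]
6. A_y = -6  [2·signedArea(ADE) = -57/4 ∩ EA · CF = 31/2]
   → A = (11/2, -6)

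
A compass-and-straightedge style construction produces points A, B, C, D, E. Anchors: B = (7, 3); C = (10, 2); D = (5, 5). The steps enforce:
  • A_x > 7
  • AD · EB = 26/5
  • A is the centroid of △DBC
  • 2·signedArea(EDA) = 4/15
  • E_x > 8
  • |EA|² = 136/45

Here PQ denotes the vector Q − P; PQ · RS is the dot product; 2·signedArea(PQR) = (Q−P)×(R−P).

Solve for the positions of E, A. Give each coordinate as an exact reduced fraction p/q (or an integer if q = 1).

1. A_x = 22/3  [A is the centroid of △DBC]
2. A_y = 10/3  [A is the centroid of △DBC]
   → A = (22/3, 10/3)
3. E_x = 44/5  [2·signedArea(EDA) = 4/15 ∩ AD · EB = 26/5]
4. E_y = 12/5  [2·signedArea(EDA) = 4/15 ∩ AD · EB = 26/5]
   → E = (44/5, 12/5)

A = (22/3, 10/3)
E = (44/5, 12/5)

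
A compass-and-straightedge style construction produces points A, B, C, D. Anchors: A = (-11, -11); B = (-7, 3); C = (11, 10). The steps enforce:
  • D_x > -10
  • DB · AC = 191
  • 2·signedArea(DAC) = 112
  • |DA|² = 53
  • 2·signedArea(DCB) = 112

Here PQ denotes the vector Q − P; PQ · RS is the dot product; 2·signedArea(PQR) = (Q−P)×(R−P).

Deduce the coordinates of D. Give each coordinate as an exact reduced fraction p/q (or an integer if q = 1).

1. D_x = -9  [2·signedArea(DAC) = 112 ∩ DB · AC = 191]
2. D_y = -4  [2·signedArea(DAC) = 112 ∩ DB · AC = 191]
   → D = (-9, -4)

D = (-9, -4)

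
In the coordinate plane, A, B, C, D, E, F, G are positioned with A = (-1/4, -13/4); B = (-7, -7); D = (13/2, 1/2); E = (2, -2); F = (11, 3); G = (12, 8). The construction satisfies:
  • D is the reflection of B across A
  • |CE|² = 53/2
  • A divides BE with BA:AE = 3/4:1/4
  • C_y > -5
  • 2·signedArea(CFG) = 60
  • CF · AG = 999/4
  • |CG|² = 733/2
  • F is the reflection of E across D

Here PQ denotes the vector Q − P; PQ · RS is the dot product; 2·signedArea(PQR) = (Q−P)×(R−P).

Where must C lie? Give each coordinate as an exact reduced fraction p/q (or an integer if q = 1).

1. C_x = -5/2  [2·signedArea(CFG) = 60 ∩ CF · AG = 999/4]
2. C_y = -9/2  [2·signedArea(CFG) = 60 ∩ CF · AG = 999/4]
   → C = (-5/2, -9/2)

C = (-5/2, -9/2)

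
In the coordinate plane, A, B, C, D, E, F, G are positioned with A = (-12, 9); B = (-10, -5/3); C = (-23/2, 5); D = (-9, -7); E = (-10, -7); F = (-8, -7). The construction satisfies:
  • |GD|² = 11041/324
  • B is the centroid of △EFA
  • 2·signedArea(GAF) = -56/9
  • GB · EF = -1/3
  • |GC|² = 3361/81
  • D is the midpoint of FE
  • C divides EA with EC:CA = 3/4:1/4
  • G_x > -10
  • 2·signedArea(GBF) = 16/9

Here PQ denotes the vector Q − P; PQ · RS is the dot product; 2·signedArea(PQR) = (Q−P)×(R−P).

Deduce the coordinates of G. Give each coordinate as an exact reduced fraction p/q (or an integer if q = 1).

1. G_x = -59/6  [2·signedArea(GBF) = 16/9 ∩ GB · EF = -1/3]
2. G_y = -11/9  [2·signedArea(GBF) = 16/9 ∩ GB · EF = -1/3]
   → G = (-59/6, -11/9)

G = (-59/6, -11/9)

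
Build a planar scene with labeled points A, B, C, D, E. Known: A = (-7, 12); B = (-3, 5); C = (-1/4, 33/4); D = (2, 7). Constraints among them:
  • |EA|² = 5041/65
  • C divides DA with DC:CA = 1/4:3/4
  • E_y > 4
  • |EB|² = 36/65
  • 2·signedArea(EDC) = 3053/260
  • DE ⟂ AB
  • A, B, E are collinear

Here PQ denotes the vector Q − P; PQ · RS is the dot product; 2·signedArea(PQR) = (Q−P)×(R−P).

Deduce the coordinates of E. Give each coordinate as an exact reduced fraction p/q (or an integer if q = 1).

E = (-171/65, 283/65)

1. E_x = -171/65  [A, B, E are collinear ∩ DE ⟂ AB]
2. E_y = 283/65  [A, B, E are collinear ∩ DE ⟂ AB]
   → E = (-171/65, 283/65)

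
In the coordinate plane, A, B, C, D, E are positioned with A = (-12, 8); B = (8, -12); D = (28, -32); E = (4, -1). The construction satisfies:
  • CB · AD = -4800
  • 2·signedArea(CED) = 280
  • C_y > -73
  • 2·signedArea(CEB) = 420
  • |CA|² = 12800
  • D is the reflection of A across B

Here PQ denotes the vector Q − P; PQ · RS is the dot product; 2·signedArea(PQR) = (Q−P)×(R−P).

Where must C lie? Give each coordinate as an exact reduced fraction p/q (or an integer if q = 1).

C = (68, -72)

1. C_x = 68  [2·signedArea(CEB) = 420 ∩ 2·signedArea(CED) = 280]
2. C_y = -72  [2·signedArea(CEB) = 420 ∩ 2·signedArea(CED) = 280]
   → C = (68, -72)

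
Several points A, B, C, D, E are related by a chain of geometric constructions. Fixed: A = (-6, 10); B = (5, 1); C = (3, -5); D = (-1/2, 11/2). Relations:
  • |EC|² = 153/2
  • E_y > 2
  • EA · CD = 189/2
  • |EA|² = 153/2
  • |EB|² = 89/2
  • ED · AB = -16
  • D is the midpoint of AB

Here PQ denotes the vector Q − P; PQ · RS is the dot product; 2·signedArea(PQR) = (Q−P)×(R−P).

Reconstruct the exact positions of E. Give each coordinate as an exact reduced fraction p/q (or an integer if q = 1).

E = (-3/2, 5/2)

1. E_x = -3/2  [EA · CD = 189/2 ∩ ED · AB = -16]
2. E_y = 5/2  [EA · CD = 189/2 ∩ ED · AB = -16]
   → E = (-3/2, 5/2)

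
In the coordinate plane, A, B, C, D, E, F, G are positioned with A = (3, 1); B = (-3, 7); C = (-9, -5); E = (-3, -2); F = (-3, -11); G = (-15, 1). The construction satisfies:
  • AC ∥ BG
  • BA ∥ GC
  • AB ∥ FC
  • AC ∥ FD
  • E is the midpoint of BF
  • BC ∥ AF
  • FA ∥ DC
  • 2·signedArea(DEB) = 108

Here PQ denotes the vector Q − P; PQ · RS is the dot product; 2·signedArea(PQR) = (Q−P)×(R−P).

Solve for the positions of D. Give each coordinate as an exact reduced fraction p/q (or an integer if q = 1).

D = (-15, -17)

1. D_x = -15  [FA ∥ DC ∩ AC ∥ FD]
2. D_y = -17  [FA ∥ DC ∩ AC ∥ FD]
   → D = (-15, -17)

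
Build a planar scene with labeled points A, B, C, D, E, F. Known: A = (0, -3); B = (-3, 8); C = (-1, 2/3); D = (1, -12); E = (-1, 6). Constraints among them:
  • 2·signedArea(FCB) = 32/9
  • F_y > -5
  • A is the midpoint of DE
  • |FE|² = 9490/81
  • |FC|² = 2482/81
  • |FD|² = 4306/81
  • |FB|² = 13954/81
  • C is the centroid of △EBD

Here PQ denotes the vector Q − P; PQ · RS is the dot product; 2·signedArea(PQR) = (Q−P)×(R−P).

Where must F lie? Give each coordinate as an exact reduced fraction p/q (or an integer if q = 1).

1. F_x = 0  [line -22/3·x + -2·y + -86/9 = 0 ∩ |FD|² = 4306/81]
2. F_y = -43/9  [line -22/3·x + -2·y + -86/9 = 0 ∩ |FD|² = 4306/81]
   → F = (0, -43/9)

F = (0, -43/9)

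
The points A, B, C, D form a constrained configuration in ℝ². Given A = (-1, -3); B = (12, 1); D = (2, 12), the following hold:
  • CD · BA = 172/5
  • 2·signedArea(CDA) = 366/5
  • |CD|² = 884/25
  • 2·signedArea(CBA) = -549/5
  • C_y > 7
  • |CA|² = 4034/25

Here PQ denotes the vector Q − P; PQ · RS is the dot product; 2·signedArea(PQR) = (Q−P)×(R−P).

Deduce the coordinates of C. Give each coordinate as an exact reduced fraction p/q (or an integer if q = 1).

1. C_x = 6  [2·signedArea(CDA) = 366/5 ∩ CD · BA = 172/5]
2. C_y = 38/5  [2·signedArea(CDA) = 366/5 ∩ CD · BA = 172/5]
   → C = (6, 38/5)

C = (6, 38/5)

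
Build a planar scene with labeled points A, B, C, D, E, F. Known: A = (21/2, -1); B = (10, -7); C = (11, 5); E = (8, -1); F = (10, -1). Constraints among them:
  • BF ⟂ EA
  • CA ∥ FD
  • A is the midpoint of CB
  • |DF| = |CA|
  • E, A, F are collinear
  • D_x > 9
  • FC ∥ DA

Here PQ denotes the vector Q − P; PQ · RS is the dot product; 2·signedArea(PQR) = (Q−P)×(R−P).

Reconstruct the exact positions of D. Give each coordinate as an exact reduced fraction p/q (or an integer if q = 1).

D = (19/2, -7)

1. D_x = 19/2  [FC ∥ DA ∩ CA ∥ FD]
2. D_y = -7  [FC ∥ DA ∩ CA ∥ FD]
   → D = (19/2, -7)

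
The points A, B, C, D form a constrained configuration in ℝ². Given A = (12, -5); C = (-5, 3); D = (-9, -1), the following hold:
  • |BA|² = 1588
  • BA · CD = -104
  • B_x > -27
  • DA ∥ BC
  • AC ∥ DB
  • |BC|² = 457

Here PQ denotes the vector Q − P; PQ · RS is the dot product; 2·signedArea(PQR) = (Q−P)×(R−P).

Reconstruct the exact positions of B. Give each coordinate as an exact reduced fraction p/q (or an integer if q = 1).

B = (-26, 7)

1. B_x = -26  [DA ∥ BC ∩ AC ∥ DB]
2. B_y = 7  [DA ∥ BC ∩ AC ∥ DB]
   → B = (-26, 7)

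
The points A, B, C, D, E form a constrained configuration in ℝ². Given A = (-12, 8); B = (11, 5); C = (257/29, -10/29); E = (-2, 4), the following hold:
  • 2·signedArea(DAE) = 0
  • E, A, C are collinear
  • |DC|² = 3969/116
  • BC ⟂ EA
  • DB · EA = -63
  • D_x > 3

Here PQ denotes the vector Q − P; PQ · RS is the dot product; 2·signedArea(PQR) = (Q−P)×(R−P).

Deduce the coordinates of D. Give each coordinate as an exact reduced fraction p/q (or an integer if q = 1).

1. D_x = 199/58  [2·signedArea(DAE) = 0 ∩ DB · EA = -63]
2. D_y = 53/29  [2·signedArea(DAE) = 0 ∩ DB · EA = -63]
   → D = (199/58, 53/29)

D = (199/58, 53/29)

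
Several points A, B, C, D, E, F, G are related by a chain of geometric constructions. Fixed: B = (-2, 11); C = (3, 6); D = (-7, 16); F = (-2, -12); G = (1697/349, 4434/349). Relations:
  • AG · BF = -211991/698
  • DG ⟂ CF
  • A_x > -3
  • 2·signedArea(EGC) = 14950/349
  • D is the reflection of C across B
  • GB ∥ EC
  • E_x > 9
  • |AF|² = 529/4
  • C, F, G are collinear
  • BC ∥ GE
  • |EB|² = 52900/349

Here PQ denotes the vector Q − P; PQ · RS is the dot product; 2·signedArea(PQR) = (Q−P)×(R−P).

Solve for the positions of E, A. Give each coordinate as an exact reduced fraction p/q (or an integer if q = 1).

1. E_x = 3442/349  [GB ∥ EC ∩ BC ∥ GE]
2. E_y = 2689/349  [GB ∥ EC ∩ BC ∥ GE]
   → E = (3442/349, 2689/349)
3. A_y = -1/2  [AG · BF = -211991/698]
4. A_x = -2  [|AF|² = 529/4]
   → A = (-2, -1/2)

A = (-2, -1/2)
E = (3442/349, 2689/349)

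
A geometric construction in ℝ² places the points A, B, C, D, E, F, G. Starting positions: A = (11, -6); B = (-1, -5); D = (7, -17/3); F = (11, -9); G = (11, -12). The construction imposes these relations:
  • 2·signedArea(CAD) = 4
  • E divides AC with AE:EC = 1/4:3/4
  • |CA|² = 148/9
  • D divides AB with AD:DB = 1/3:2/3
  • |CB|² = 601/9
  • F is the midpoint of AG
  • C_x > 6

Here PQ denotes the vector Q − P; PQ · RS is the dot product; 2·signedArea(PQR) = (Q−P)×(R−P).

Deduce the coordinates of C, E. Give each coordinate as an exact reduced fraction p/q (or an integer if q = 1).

C = (7, -20/3)
E = (10, -37/6)

1. C_x = 7  [line -1/3·x + -4·y + -73/3 = 0 ∩ |CB|² = 601/9]
2. C_y = -20/3  [line -1/3·x + -4·y + -73/3 = 0 ∩ |CB|² = 601/9]
   → C = (7, -20/3)
3. E_x = 10  [E divides AC with AE:EC = 1/4:3/4]
4. E_y = -37/6  [E divides AC with AE:EC = 1/4:3/4]
   → E = (10, -37/6)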